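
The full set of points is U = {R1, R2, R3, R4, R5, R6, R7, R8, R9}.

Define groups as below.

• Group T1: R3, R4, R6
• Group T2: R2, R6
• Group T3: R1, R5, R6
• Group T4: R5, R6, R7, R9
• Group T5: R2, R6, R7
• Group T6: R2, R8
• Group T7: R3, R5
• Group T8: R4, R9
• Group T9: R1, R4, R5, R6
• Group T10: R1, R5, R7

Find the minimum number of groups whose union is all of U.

Take {T1, T4, T6, T9}. Their union is {R1, R2, R3, R4, R5, R6, R7, R8, R9}, which is all 9 points.
No 3 of the 10 groups cover everything (all 120 combinations miss at least one point), so 4 is optimal.

4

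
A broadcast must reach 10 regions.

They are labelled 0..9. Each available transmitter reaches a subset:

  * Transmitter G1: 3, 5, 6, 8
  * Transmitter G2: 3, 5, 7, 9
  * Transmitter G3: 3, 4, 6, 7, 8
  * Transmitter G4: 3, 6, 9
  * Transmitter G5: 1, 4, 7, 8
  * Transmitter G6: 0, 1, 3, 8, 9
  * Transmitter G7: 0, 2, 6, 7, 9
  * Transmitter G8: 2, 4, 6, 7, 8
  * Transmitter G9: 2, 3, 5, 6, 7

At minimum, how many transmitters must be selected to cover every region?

3

Take {G2, G6, G8}. Their union is {0, 1, 2, 3, 4, 5, 6, 7, 8, 9}, which is all 10 regions.
No 2 of the 9 transmitters cover everything (all 36 combinations miss at least one region), so 3 is optimal.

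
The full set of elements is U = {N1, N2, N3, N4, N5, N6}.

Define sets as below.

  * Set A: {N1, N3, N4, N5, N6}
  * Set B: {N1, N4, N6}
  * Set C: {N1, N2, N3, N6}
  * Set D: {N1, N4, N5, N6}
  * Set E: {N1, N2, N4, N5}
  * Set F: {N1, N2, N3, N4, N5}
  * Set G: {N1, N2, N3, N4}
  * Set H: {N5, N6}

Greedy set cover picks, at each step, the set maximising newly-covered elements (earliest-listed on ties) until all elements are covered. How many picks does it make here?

Greedy: pick A (covers 5 new) → pick C (covers 1 new). Total picks: 2.

2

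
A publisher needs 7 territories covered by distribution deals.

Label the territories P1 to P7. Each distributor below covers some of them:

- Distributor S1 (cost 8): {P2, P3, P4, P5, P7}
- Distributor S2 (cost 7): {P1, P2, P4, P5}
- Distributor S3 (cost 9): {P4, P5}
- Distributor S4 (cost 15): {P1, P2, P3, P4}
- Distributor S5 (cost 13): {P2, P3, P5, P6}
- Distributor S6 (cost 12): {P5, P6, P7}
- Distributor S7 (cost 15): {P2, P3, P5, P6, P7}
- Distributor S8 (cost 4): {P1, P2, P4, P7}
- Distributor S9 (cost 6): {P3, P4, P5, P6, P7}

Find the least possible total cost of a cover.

S8, S9 together cover every territory (S8 ∪ S9 = {P1, P2, P3, P4, P5, P6, P7}); total cost 4 + 6 = 10.
No covering selection has total cost below 10.

10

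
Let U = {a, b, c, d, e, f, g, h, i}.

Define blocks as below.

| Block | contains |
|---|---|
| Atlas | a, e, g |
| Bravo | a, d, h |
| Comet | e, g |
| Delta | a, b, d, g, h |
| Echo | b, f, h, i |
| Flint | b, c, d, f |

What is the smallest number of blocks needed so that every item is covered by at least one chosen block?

3

Atlas and Echo and Flint together: Atlas ∪ Echo ∪ Flint = {a, b, c, d, e, f, g, h, i} — every item is covered.
Only Flint contains c, so Flint is forced; the remaining 5 items need at least 2 more blocks (each remaining block adds at most 3) — so at least 3 blocks are needed, and 3 is optimal.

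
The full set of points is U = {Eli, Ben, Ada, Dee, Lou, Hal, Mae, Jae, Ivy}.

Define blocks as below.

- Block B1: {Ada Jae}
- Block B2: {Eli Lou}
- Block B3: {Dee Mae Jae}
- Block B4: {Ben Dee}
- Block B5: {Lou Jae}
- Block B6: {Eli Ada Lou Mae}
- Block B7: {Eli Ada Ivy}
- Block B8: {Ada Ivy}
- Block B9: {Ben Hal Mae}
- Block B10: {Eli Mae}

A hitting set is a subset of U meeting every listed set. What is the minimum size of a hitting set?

4

H = {Eli, Ben, Jae, Ivy} meets every block (each contains at least one member of H), and |H| = 4.
The blocks B4, B5, B8, B10 are pairwise disjoint, so any hitting set needs a separate point for each — at least 4. Hence 4 is optimal.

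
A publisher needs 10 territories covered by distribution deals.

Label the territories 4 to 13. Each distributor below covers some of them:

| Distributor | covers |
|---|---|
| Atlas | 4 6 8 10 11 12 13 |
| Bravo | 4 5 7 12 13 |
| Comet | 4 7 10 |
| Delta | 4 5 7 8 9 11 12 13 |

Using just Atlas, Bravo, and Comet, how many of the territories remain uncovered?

1

Union of Atlas, Bravo, Comet = {4, 5, 6, 7, 8, 10, 11, 12, 13}.
Not covered: 9 — 1 territory.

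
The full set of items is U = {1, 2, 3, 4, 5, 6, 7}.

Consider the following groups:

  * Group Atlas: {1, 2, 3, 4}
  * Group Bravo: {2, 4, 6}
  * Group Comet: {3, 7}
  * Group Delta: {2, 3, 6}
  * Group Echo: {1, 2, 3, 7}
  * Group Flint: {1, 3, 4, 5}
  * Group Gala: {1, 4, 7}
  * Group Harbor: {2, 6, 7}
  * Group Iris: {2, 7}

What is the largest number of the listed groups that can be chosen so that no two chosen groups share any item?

Flint, Iris are pairwise disjoint (Flint={1,3,4,5}; Iris={2,7}).
Every remaining group overlaps one of these, and no 3 of the listed groups are pairwise disjoint, so 2 is the maximum.

2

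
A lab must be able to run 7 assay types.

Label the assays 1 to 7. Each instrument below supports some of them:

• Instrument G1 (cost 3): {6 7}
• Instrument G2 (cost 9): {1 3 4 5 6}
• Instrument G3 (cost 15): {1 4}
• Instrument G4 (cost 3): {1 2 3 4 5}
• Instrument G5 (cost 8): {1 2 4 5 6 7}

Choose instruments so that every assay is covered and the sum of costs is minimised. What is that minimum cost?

G1, G4 together cover every assay (G1 ∪ G4 = {1, 2, 3, 4, 5, 6, 7}); total cost 3 + 3 = 6.
No covering selection has total cost below 6.

6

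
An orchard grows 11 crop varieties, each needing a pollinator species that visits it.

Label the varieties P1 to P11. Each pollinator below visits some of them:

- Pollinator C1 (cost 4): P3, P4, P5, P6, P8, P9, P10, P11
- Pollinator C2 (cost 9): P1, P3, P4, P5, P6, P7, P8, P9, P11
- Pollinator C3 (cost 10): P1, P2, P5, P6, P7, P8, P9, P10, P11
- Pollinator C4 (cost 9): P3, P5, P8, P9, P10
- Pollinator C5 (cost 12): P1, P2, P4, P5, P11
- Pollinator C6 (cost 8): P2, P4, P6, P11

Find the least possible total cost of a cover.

C1, C3 together cover every variety (C1 ∪ C3 = {P1, P2, P3, P4, P5, P6, P7, P8, P9, P10, P11}); total cost 4 + 10 = 14.
No covering selection has total cost below 14.

14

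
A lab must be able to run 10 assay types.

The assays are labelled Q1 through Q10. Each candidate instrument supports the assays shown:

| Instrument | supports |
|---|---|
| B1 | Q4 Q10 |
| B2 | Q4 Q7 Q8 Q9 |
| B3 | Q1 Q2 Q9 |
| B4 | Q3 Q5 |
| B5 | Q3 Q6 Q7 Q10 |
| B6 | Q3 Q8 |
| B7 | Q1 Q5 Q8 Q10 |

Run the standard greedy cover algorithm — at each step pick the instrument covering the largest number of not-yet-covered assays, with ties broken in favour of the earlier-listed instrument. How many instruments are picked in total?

4

Greedy: pick B2 (covers 4 new) → pick B5 (covers 3 new) → pick B3 (covers 2 new) → pick B4 (covers 1 new). Total picks: 4.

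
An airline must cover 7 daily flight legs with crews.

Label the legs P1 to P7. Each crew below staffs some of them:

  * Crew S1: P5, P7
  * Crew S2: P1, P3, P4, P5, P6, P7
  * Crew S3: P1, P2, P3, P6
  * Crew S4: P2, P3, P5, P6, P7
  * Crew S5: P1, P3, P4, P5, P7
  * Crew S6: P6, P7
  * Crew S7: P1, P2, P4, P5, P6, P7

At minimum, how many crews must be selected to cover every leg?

2

Take {S4, S7}. Their union is {P1, P2, P3, P4, P5, P6, P7}, which is all 7 legs.
No single crew has all 7 legs (the largest, S2, has 6), so 2 is optimal.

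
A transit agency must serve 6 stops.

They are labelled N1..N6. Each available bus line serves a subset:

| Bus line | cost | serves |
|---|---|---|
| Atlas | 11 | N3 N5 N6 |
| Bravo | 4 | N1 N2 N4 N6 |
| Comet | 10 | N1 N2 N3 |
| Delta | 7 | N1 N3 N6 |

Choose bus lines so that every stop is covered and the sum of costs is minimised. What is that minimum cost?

Atlas, Bravo together cover every stop (Atlas ∪ Bravo = {N1, N2, N3, N4, N5, N6}); total cost 11 + 4 = 15.
No covering selection has total cost below 15.

15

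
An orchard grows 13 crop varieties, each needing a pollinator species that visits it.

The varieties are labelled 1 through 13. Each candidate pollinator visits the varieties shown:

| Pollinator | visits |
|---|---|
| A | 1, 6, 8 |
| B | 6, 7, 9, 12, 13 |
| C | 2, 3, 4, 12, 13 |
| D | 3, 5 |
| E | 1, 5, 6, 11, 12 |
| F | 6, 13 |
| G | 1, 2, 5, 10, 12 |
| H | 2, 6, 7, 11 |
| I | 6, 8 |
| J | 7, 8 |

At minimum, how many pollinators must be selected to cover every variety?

5

Take {B, C, E, G, I}. Their union is {1, 2, 3, 4, 5, 6, 7, 8, 9, 10, 11, 12, 13}, which is all 13 varieties.
No 4 of the 10 pollinators cover everything (all 210 combinations miss at least one variety), so 5 is optimal.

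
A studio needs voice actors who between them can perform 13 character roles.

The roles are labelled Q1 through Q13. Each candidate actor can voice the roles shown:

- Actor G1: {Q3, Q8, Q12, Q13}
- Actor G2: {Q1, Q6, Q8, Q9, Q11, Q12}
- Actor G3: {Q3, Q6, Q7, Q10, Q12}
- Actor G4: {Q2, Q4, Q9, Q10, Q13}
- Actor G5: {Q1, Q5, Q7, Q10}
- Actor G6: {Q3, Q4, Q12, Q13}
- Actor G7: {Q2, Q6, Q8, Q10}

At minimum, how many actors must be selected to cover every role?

Take {G2, G5, G6, G7}. Their union is {Q1, Q2, Q3, Q4, Q5, Q6, Q7, Q8, Q9, Q10, Q11, Q12, Q13}, which is all 13 roles.
No 3 of the 7 actors cover everything (all 35 combinations miss at least one role), so 4 is optimal.

4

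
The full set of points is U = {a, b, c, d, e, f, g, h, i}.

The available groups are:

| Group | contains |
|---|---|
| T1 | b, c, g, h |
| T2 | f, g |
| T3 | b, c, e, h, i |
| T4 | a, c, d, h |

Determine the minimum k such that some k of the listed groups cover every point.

Take {T2, T3, T4}. Their union is {a, b, c, d, e, f, g, h, i}, which is all 9 points.
Only T4 contains a, so T4 is forced; the remaining 5 points need at least 2 more groups (each remaining group adds at most 3) — so at least 3 groups are needed, and 3 is optimal.

3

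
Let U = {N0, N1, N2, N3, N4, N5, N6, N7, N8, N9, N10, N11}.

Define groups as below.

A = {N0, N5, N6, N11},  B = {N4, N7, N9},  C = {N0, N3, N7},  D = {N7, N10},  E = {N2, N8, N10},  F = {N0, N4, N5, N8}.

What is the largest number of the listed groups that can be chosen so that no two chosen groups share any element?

3

A, B, E are pairwise disjoint (A={N0,N5,N6,N11}; B={N4,N7,N9}; E={N2,N8,N10}).
Every remaining group overlaps one of these, and no 4 of the listed groups are pairwise disjoint, so 3 is the maximum.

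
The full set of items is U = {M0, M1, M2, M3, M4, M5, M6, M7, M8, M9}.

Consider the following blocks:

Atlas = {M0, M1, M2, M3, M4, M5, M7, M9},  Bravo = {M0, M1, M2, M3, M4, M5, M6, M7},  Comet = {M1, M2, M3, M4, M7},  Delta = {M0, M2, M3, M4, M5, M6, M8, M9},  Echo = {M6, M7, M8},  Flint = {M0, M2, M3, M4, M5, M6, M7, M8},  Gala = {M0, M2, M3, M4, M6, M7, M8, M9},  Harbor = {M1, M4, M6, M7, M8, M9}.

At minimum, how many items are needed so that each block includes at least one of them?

The 2 items {M5, M7} hit every block.
No single item lies in every block, so at least 2 are needed and 2 is optimal.

2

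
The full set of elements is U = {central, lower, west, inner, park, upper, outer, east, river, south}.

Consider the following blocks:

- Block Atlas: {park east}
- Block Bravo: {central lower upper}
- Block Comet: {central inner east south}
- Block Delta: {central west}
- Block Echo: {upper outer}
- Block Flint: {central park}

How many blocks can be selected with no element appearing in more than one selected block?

3

Atlas, Delta, Echo are pairwise disjoint (Atlas={park,east}; Delta={central,west}; Echo={upper,outer}).
Every remaining block overlaps one of these, and no 4 of the listed blocks are pairwise disjoint, so 3 is the maximum.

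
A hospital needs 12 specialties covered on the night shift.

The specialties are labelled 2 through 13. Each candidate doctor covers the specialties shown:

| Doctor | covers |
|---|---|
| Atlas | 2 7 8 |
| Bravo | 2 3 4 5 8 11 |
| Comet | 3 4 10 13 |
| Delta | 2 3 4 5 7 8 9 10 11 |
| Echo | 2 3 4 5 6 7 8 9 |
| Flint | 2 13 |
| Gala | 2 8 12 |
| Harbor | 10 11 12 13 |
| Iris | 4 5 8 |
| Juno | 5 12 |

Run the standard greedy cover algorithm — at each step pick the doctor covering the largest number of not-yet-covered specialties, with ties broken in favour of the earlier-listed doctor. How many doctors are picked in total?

Greedy: pick Delta (covers 9 new) → pick Harbor (covers 2 new) → pick Echo (covers 1 new). Total picks: 3.
(The true minimum cover uses only 2 doctors, so greedy is not optimal here.)

3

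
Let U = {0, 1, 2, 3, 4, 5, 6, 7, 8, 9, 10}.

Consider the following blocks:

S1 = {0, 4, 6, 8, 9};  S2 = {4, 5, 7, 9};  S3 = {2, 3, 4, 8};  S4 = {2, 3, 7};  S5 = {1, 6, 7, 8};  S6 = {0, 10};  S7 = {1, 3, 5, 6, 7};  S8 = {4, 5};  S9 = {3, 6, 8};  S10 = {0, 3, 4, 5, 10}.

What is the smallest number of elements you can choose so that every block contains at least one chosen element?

4

H = {0, 3, 4, 6} meets every block (each contains at least one member of H), and |H| = 4.
No choice of 3 elements meets every block, so 4 is the minimum.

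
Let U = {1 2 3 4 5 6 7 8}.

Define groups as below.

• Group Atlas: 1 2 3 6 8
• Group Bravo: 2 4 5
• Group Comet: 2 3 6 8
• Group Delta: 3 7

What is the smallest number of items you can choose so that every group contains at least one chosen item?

2

Take H = {3, 5}. Each listed group contains at least one of these, so H is a hitting set of size 2.
The groups Bravo, Delta are pairwise disjoint, so any hitting set needs a separate item for each — at least 2. Hence 2 is optimal.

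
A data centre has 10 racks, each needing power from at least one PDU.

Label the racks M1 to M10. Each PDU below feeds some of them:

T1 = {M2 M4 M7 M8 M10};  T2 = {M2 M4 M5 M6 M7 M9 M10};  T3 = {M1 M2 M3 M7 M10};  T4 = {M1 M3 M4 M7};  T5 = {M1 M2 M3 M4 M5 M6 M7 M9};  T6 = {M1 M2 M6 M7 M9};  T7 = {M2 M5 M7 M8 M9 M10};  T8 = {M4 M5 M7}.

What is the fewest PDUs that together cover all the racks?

T1 and T5 together: T1 ∪ T5 = {M1, M2, M3, M4, M5, M6, M7, M8, M9, M10} — every rack is covered.
No single PDU has all 10 racks (the largest, T5, has 8), so 2 is optimal.

2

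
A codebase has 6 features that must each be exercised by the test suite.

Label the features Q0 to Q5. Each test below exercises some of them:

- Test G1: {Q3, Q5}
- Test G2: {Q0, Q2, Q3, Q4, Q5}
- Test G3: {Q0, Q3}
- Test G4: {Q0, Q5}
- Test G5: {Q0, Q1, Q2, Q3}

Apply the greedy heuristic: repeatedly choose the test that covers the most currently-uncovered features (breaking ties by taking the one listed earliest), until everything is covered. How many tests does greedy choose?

Greedy: pick G2 (covers 5 new) → pick G5 (covers 1 new). Total picks: 2.

2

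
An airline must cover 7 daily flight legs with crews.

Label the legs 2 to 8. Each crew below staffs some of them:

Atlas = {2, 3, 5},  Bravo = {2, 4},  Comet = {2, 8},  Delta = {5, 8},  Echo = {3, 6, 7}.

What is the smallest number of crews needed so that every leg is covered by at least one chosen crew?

Take {Bravo, Delta, Echo}. Their union is {2, 3, 4, 5, 6, 7, 8}, which is all 7 legs.
Each crew has at most 3 legs, and 2·3 = 6 < 7 — so at least 3 crews are needed, and 3 is optimal.

3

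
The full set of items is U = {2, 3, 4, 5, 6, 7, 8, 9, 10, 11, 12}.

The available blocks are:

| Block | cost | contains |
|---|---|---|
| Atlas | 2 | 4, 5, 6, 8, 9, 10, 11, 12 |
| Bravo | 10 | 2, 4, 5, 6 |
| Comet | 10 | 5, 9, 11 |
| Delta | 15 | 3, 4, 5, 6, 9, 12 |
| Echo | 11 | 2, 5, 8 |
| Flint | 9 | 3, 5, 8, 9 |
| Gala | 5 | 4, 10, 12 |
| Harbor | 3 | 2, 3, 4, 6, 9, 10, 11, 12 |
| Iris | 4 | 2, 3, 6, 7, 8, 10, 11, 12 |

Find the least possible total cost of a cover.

Atlas, Iris together cover every item (Atlas ∪ Iris = {2, 3, 4, 5, 6, 7, 8, 9, 10, 11, 12}); total cost 2 + 4 = 6.
No covering selection has total cost below 6.

6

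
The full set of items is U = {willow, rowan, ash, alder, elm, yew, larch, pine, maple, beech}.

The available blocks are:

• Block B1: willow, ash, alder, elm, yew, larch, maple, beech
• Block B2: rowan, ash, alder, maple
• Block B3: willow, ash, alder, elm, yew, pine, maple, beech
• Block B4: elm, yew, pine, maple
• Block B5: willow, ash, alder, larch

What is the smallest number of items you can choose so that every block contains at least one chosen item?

2

The 2 items {alder, elm} hit every block.
The blocks B4, B5 are pairwise disjoint, so any hitting set needs a separate item for each — at least 2. Hence 2 is optimal.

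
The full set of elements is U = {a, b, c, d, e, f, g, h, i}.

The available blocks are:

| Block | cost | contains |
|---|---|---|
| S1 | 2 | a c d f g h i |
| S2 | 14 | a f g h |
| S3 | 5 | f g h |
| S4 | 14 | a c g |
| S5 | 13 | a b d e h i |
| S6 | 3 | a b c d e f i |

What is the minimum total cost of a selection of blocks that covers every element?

S1, S6 together cover every element (S1 ∪ S6 = {a, b, c, d, e, f, g, h, i}); total cost 2 + 3 = 5.
No covering selection has total cost below 5.

5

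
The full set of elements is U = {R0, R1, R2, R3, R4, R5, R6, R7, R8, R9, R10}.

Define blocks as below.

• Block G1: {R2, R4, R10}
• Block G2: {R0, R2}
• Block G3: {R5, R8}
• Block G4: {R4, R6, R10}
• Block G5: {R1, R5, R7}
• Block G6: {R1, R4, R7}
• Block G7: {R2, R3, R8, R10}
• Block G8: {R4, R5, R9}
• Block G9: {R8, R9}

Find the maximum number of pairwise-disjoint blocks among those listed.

4

G2, G4, G5, G9 are pairwise disjoint (G2={R0,R2}; G4={R4,R6,R10}; G5={R1,R5,R7}; G9={R8,R9}).
Every remaining block overlaps one of these, and no 5 of the listed blocks are pairwise disjoint, so 4 is the maximum.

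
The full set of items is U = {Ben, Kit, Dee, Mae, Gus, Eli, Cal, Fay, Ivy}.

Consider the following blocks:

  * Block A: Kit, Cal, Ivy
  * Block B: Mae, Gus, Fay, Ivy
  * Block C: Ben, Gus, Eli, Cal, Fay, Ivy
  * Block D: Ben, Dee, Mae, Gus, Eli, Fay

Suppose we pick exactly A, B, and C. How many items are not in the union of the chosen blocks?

Union of A, B, C = {Ben, Kit, Mae, Gus, Eli, Cal, Fay, Ivy}.
Not covered: Dee — 1 item.

1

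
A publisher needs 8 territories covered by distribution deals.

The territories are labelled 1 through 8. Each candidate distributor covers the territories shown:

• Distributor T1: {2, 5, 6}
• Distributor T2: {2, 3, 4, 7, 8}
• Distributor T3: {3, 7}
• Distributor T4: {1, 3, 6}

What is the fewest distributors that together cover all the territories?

Take {T1, T2, T4}. Their union is {1, 2, 3, 4, 5, 6, 7, 8}, which is all 8 territories.
Only T4 contains 1, so T4 is forced; the remaining 5 territories need at least 2 more distributors (each remaining distributor adds at most 4) — so at least 3 distributors are needed, and 3 is optimal.

3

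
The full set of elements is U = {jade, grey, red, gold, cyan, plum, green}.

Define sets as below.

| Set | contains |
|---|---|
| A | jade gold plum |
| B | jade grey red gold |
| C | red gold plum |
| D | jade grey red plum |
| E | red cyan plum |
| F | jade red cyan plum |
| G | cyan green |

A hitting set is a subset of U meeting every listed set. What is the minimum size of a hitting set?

Take H = {red, gold, green}. Each listed set contains at least one of these, so H is a hitting set of size 3.
No choice of 2 elements meets every set, so 3 is the minimum.

3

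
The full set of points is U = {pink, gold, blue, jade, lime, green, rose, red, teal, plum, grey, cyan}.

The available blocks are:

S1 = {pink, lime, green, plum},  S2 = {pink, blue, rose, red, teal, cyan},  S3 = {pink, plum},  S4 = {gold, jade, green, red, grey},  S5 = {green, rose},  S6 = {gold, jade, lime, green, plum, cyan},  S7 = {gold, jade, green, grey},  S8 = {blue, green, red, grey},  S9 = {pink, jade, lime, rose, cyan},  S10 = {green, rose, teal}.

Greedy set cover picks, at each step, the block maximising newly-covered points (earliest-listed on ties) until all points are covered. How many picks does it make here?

Greedy: pick S2 (covers 6 new) → pick S6 (covers 5 new) → pick S4 (covers 1 new). Total picks: 3.

3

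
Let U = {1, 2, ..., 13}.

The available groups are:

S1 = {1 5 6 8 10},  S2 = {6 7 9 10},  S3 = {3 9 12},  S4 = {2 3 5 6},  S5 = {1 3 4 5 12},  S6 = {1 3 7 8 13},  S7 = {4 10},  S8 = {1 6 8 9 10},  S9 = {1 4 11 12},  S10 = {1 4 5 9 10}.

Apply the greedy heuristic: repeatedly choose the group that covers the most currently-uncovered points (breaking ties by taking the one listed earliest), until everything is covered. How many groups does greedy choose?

Greedy: pick S1 (covers 5 new) → pick S3 (covers 3 new) → pick S6 (covers 2 new) → pick S9 (covers 2 new) → pick S4 (covers 1 new). Total picks: 5.
(The true minimum cover uses only 4 groups, so greedy is not optimal here.)

5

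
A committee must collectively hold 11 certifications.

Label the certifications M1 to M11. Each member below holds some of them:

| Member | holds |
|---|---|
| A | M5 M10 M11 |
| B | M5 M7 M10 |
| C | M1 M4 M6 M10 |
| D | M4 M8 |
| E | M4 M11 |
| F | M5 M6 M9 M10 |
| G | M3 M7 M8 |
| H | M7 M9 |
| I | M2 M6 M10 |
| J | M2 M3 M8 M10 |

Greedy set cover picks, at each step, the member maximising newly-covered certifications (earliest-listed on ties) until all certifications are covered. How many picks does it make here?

Greedy: pick C (covers 4 new) → pick G (covers 3 new) → pick A (covers 2 new) → pick F (covers 1 new) → pick I (covers 1 new). Total picks: 5.
(The true minimum cover uses only 4 members, so greedy is not optimal here.)

5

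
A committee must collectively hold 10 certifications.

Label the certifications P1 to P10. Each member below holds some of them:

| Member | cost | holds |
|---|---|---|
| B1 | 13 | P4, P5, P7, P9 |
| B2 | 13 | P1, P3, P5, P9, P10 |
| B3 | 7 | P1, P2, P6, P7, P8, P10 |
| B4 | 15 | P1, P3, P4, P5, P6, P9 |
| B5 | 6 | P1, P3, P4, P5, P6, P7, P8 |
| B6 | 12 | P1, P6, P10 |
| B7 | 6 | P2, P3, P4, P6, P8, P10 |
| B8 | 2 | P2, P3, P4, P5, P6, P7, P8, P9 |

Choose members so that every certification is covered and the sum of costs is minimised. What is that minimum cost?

9

B3, B8 together cover every certification (B3 ∪ B8 = {P1, P2, P3, P4, P5, P6, P7, P8, P9, P10}); total cost 7 + 2 = 9.
No covering selection has total cost below 9.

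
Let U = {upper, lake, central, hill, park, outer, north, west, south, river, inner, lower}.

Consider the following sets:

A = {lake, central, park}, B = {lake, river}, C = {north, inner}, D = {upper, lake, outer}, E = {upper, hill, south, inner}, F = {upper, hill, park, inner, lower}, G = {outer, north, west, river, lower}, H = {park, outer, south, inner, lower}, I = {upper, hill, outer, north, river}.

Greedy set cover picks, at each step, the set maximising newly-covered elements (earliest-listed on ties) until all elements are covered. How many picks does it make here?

4

Greedy: pick F (covers 5 new) → pick G (covers 4 new) → pick A (covers 2 new) → pick E (covers 1 new). Total picks: 4.
(The true minimum cover uses only 3 sets, so greedy is not optimal here.)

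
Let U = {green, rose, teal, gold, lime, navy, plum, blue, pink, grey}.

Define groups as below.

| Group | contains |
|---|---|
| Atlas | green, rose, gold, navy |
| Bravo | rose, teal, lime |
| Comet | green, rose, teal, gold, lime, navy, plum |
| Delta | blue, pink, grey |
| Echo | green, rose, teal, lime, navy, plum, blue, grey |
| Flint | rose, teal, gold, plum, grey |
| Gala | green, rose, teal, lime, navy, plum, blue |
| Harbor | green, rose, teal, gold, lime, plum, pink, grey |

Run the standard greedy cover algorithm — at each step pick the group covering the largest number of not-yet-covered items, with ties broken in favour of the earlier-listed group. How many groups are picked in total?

Greedy: pick Echo (covers 8 new) → pick Harbor (covers 2 new). Total picks: 2.

2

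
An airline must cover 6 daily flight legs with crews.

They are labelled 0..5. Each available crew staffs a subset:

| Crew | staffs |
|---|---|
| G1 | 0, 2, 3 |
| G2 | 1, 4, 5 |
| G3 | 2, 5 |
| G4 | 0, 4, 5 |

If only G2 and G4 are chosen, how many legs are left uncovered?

Union of G2, G4 = {0, 1, 4, 5}.
Not covered: 2, 3 — 2 legs.

2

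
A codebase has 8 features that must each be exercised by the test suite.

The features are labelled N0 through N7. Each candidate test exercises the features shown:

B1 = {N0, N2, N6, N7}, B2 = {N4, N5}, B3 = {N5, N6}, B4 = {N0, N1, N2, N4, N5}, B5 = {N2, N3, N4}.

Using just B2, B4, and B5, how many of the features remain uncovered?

2

Union of B2, B4, B5 = {N0, N1, N2, N3, N4, N5}.
Not covered: N6, N7 — 2 features.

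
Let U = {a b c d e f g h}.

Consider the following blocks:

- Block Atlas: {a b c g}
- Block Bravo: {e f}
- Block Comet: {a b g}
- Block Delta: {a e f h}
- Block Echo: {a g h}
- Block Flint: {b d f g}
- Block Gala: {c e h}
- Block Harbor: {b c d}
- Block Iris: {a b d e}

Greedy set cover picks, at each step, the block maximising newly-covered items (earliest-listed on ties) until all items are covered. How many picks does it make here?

Greedy: pick Atlas (covers 4 new) → pick Delta (covers 3 new) → pick Flint (covers 1 new). Total picks: 3.

3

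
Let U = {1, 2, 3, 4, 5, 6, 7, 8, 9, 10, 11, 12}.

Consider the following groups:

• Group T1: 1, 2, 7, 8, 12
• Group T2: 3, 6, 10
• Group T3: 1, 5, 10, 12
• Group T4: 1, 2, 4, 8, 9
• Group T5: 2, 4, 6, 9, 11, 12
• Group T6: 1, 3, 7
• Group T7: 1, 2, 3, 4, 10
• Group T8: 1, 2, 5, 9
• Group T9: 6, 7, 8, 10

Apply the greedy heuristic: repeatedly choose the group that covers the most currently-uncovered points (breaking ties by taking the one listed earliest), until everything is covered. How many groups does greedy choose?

Greedy: pick T5 (covers 6 new) → pick T1 (covers 3 new) → pick T2 (covers 2 new) → pick T3 (covers 1 new). Total picks: 4.

4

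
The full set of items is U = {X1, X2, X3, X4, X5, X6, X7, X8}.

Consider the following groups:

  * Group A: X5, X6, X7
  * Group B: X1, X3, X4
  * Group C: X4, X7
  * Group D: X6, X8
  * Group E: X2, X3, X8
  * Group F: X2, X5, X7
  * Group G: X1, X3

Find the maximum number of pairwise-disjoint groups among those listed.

3

C, D, G are pairwise disjoint (C={X4,X7}; D={X6,X8}; G={X1,X3}).
Every remaining group overlaps one of these, and no 4 of the listed groups are pairwise disjoint, so 3 is the maximum.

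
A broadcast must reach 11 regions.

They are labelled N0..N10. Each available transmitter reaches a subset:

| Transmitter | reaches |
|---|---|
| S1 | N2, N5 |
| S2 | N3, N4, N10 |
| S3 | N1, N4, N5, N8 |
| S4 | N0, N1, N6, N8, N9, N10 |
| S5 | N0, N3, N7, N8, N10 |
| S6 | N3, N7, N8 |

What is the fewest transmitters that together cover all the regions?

4

Take {S1, S2, S4, S6}. Their union is {N0, N1, N2, N3, N4, N5, N6, N7, N8, N9, N10}, which is all 11 regions.
Only S4 contains N6, so S4 is forced; the remaining 5 regions need at least 3 more transmitters (each remaining transmitter adds at most 2) — so at least 4 transmitters are needed, and 4 is optimal.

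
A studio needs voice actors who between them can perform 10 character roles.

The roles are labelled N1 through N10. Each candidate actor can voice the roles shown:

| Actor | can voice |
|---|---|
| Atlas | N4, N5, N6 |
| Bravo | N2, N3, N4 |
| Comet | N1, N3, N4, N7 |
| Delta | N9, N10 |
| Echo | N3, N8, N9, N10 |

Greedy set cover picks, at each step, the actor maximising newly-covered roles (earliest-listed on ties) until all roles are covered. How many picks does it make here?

Greedy: pick Comet (covers 4 new) → pick Echo (covers 3 new) → pick Atlas (covers 2 new) → pick Bravo (covers 1 new). Total picks: 4.

4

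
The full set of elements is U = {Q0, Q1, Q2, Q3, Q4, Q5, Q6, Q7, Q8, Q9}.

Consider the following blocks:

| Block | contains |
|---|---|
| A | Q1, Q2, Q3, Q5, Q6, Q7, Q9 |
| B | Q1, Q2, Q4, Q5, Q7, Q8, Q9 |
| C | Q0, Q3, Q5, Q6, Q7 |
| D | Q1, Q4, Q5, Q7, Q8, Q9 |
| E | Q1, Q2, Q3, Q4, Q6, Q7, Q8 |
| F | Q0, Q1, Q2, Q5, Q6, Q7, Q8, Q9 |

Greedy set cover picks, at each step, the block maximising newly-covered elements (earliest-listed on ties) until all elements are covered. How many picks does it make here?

2

Greedy: pick F (covers 8 new) → pick E (covers 2 new). Total picks: 2.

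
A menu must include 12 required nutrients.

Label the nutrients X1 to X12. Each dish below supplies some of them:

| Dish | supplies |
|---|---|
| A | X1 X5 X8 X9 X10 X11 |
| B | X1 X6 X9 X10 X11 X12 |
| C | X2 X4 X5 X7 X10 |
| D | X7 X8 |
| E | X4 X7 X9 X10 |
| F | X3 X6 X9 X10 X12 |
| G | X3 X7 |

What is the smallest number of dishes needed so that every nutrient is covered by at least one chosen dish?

A and C and F together: A ∪ C ∪ F = {X1, X2, X3, X4, X5, X6, X7, X8, X9, X10, X11, X12} — every nutrient is covered.
Only C contains X2, so C is forced; the remaining 7 nutrients need at least 2 more dishes (each remaining dish adds at most 5) — so at least 3 dishes are needed, and 3 is optimal.

3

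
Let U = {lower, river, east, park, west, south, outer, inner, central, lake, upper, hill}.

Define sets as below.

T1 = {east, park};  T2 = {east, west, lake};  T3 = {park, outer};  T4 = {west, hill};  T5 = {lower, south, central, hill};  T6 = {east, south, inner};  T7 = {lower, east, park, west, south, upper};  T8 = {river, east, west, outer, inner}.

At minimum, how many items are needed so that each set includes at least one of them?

H = {park, west, south} meets every set (each contains at least one member of H), and |H| = 3.
The sets T3, T4, T6 are pairwise disjoint, so any hitting set needs a separate item for each — at least 3. Hence 3 is optimal.

3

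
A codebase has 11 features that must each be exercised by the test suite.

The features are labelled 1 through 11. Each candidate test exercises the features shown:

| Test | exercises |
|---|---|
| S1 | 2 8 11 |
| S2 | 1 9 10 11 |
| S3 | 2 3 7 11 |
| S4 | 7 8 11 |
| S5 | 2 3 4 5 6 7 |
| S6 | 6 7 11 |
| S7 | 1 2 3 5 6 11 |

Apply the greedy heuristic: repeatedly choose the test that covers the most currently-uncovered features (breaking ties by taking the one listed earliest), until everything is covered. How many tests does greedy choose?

3

Greedy: pick S5 (covers 6 new) → pick S2 (covers 4 new) → pick S1 (covers 1 new). Total picks: 3.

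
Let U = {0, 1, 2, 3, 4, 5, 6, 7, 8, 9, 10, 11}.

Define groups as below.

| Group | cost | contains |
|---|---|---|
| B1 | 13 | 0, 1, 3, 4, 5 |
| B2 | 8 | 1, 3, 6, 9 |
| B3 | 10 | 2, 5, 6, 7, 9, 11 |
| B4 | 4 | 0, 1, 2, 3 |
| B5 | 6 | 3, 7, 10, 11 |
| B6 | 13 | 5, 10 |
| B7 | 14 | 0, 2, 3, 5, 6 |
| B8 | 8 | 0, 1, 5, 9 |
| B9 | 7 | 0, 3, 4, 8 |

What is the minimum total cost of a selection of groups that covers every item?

27

B3, B4, B5, B9 together cover every item (B3 ∪ B4 ∪ B5 ∪ B9 = {0, 1, 2, 3, 4, 5, 6, 7, 8, 9, 10, 11}); total cost 10 + 4 + 6 + 7 = 27.
No covering selection has total cost below 27.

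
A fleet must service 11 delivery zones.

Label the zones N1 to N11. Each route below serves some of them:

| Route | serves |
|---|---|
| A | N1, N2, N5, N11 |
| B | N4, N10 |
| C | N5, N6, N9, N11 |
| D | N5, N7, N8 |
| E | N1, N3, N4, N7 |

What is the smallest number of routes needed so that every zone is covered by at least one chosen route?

A and B and C and D and E together: A ∪ B ∪ C ∪ D ∪ E = {N1, N2, N3, N4, N5, N6, N7, N8, N9, N10, N11} — every zone is covered.
No 4 of the 5 routes cover everything (all 5 combinations miss at least one zone), so 5 is optimal.

5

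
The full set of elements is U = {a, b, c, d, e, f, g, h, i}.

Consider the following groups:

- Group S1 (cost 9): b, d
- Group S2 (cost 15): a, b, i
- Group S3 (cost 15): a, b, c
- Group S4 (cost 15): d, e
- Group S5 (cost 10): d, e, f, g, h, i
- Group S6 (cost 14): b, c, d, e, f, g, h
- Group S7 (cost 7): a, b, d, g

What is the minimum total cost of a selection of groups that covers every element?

S3, S5 together cover every element (S3 ∪ S5 = {a, b, c, d, e, f, g, h, i}); total cost 15 + 10 = 25.
The greedy pick S5, S7, S6 costs 31; no covering selection beats 25.

25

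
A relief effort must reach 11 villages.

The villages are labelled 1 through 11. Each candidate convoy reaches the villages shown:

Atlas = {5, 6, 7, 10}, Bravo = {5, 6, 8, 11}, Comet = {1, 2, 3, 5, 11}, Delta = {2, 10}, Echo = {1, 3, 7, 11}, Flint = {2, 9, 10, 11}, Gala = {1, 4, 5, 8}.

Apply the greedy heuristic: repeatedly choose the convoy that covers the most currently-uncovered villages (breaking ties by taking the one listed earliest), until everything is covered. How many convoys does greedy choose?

Greedy: pick Comet (covers 5 new) → pick Atlas (covers 3 new) → pick Gala (covers 2 new) → pick Flint (covers 1 new). Total picks: 4.

4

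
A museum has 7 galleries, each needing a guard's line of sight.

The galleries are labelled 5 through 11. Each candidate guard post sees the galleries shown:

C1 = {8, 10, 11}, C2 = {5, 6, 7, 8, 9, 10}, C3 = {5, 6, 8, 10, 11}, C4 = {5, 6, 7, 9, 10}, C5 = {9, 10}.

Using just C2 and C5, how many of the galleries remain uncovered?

Union of C2, C5 = {5, 6, 7, 8, 9, 10}.
Not covered: 11 — 1 gallery.

1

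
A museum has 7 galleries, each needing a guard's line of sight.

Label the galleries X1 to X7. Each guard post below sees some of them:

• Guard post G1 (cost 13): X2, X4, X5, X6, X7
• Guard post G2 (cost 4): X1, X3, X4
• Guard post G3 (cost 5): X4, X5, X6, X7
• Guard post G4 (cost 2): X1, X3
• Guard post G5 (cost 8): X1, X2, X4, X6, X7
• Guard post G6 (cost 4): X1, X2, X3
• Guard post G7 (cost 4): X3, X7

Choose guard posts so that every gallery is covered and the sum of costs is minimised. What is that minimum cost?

9

G3, G6 together cover every gallery (G3 ∪ G6 = {X1, X2, X3, X4, X5, X6, X7}); total cost 5 + 4 = 9.
The greedy pick G4, G3, G6 costs 11; no covering selection beats 9.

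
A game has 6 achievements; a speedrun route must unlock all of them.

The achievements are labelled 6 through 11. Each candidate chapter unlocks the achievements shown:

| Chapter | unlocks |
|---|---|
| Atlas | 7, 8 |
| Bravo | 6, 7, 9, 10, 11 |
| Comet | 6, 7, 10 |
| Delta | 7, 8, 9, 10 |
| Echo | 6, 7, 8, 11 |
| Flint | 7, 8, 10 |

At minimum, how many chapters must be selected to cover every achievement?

2

Bravo and Echo together: Bravo ∪ Echo = {6, 7, 8, 9, 10, 11} — every achievement is covered.
No single chapter has all 6 achievements (the largest, Bravo, has 5), so 2 is optimal.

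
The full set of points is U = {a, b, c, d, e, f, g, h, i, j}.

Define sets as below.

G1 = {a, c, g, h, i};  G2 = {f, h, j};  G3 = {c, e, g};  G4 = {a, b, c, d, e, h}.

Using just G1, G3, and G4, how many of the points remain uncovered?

Union of G1, G3, G4 = {a, b, c, d, e, g, h, i}.
Not covered: f, j — 2 points.

2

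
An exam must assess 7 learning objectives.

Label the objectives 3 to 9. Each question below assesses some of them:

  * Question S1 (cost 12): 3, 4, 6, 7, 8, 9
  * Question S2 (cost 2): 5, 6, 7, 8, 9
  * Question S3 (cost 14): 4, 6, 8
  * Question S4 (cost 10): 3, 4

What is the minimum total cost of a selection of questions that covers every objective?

12

S2, S4 together cover every objective (S2 ∪ S4 = {3, 4, 5, 6, 7, 8, 9}); total cost 2 + 10 = 12.
No covering selection has total cost below 12.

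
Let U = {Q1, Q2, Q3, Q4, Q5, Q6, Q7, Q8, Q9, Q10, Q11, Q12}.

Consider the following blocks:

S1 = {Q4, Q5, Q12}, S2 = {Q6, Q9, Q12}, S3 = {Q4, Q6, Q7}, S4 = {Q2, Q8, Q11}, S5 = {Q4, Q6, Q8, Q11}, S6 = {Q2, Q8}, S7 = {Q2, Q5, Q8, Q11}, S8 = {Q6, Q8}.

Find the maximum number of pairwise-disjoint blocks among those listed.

S3, S6 are pairwise disjoint (S3={Q4,Q6,Q7}; S6={Q2,Q8}).
Every remaining block overlaps one of these, and no 3 of the listed blocks are pairwise disjoint, so 2 is the maximum.

2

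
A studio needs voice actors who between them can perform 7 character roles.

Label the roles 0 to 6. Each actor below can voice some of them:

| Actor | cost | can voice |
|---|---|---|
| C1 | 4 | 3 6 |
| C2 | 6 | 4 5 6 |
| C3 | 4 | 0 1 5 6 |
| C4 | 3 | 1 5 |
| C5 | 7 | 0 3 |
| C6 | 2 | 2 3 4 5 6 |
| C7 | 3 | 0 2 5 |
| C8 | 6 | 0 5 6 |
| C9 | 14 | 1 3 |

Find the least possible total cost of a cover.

C3, C6 together cover every role (C3 ∪ C6 = {0, 1, 2, 3, 4, 5, 6}); total cost 4 + 2 = 6.
No covering selection has total cost below 6.

6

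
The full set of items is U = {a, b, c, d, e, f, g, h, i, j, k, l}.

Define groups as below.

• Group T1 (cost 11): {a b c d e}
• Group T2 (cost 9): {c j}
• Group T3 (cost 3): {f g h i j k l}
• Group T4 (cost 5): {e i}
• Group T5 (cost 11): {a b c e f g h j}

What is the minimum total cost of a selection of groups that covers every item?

T1, T3 together cover every item (T1 ∪ T3 = {a, b, c, d, e, f, g, h, i, j, k, l}); total cost 11 + 3 = 14.
No covering selection has total cost below 14.

14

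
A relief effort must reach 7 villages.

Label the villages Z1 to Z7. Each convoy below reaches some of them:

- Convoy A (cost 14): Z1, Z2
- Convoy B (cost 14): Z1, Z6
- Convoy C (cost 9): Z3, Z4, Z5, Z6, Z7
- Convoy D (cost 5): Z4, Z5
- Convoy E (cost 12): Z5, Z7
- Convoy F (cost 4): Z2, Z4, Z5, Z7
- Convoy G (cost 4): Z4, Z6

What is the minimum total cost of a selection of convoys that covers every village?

23

A, C together cover every village (A ∪ C = {Z1, Z2, Z3, Z4, Z5, Z6, Z7}); total cost 14 + 9 = 23.
The greedy pick F, G, C, A costs 31; no covering selection beats 23.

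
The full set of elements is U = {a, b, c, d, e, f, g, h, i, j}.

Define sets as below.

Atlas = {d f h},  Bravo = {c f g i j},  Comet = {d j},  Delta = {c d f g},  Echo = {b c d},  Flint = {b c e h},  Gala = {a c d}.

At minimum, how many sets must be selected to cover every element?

Bravo, Flint, and Gala cover everything between them: the union {a, b, c, d, e, f, g, h, i, j} is all of U.
Only Gala contains a, so Gala is forced; the remaining 7 elements need at least 2 more sets (each remaining set adds at most 4) — so at least 3 sets are needed, and 3 is optimal.

3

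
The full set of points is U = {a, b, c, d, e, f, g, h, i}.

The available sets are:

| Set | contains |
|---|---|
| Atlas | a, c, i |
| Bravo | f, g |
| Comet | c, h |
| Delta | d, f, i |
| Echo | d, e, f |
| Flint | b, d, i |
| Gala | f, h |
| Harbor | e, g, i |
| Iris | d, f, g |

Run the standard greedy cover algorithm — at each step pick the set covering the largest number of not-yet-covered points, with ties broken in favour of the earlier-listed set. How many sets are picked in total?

5

Greedy: pick Atlas (covers 3 new) → pick Echo (covers 3 new) → pick Bravo (covers 1 new) → pick Comet (covers 1 new) → pick Flint (covers 1 new). Total picks: 5.
(The true minimum cover uses only 4 sets, so greedy is not optimal here.)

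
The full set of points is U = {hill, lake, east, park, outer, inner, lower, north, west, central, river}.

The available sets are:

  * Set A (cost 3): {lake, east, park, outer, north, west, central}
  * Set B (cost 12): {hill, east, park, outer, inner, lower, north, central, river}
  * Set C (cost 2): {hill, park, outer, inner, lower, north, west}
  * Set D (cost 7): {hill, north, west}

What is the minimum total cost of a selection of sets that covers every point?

15

A, B together cover every point (A ∪ B = {hill, lake, east, park, outer, inner, lower, north, west, central, river}); total cost 3 + 12 = 15.
The greedy pick C, A, B costs 17; no covering selection beats 15.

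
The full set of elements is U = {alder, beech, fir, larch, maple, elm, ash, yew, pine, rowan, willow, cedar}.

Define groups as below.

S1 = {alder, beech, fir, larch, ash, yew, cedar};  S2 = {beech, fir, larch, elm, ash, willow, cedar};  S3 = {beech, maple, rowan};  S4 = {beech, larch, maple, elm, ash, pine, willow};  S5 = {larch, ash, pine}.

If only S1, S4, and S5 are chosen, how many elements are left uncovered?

Union of S1, S4, S5 = {alder, beech, fir, larch, maple, elm, ash, yew, pine, willow, cedar}.
Not covered: rowan — 1 element.

1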